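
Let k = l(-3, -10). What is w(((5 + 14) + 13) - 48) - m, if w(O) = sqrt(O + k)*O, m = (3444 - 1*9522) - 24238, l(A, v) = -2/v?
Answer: 30316 - 16*I*sqrt(395)/5 ≈ 30316.0 - 63.599*I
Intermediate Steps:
k = 1/5 (k = -2/(-10) = -2*(-1/10) = 1/5 ≈ 0.20000)
m = -30316 (m = (3444 - 9522) - 24238 = -6078 - 24238 = -30316)
w(O) = O*sqrt(1/5 + O) (w(O) = sqrt(O + 1/5)*O = sqrt(1/5 + O)*O = O*sqrt(1/5 + O))
w(((5 + 14) + 13) - 48) - m = (((5 + 14) + 13) - 48)*sqrt(5 + 25*(((5 + 14) + 13) - 48))/5 - 1*(-30316) = ((19 + 13) - 48)*sqrt(5 + 25*((19 + 13) - 48))/5 + 30316 = (32 - 48)*sqrt(5 + 25*(32 - 48))/5 + 30316 = (1/5)*(-16)*sqrt(5 + 25*(-16)) + 30316 = (1/5)*(-16)*sqrt(5 - 400) + 30316 = (1/5)*(-16)*sqrt(-395) + 30316 = (1/5)*(-16)*(I*sqrt(395)) + 30316 = -16*I*sqrt(395)/5 + 30316 = 30316 - 16*I*sqrt(395)/5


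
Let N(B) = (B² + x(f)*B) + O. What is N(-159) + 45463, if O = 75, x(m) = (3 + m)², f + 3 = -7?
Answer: 63028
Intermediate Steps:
f = -10 (f = -3 - 7 = -10)
N(B) = 75 + B² + 49*B (N(B) = (B² + (3 - 10)²*B) + 75 = (B² + (-7)²*B) + 75 = (B² + 49*B) + 75 = 75 + B² + 49*B)
N(-159) + 45463 = (75 + (-159)² + 49*(-159)) + 45463 = (75 + 25281 - 7791) + 45463 = 17565 + 45463 = 63028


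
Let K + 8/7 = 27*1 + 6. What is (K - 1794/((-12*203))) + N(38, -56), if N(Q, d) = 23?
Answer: 22571/406 ≈ 55.594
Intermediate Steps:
K = 223/7 (K = -8/7 + (27*1 + 6) = -8/7 + (27 + 6) = -8/7 + 33 = 223/7 ≈ 31.857)
(K - 1794/((-12*203))) + N(38, -56) = (223/7 - 1794/((-12*203))) + 23 = (223/7 - 1794/(-2436)) + 23 = (223/7 - 1794*(-1/2436)) + 23 = (223/7 + 299/406) + 23 = 13233/406 + 23 = 22571/406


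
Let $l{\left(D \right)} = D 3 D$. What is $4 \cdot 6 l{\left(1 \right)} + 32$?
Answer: $104$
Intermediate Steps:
$l{\left(D \right)} = 3 D^{2}$ ($l{\left(D \right)} = 3 D D = 3 D^{2}$)
$4 \cdot 6 l{\left(1 \right)} + 32 = 4 \cdot 6 \cdot 3 \cdot 1^{2} + 32 = 24 \cdot 3 \cdot 1 + 32 = 24 \cdot 3 + 32 = 72 + 32 = 104$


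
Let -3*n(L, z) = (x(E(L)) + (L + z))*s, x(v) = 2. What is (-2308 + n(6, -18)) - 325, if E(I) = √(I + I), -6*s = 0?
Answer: -2633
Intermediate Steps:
s = 0 (s = -⅙*0 = 0)
E(I) = √2*√I (E(I) = √(2*I) = √2*√I)
n(L, z) = 0 (n(L, z) = -(2 + (L + z))*0/3 = -(2 + L + z)*0/3 = -⅓*0 = 0)
(-2308 + n(6, -18)) - 325 = (-2308 + 0) - 325 = -2308 - 325 = -2633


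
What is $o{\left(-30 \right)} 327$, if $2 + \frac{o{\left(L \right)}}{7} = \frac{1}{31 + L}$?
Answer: $-2289$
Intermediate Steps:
$o{\left(L \right)} = -14 + \frac{7}{31 + L}$
$o{\left(-30 \right)} 327 = \frac{7 \left(-61 - -60\right)}{31 - 30} \cdot 327 = \frac{7 \left(-61 + 60\right)}{1} \cdot 327 = 7 \cdot 1 \left(-1\right) 327 = \left(-7\right) 327 = -2289$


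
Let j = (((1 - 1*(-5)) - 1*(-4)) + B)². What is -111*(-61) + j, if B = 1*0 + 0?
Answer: 6871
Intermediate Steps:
B = 0 (B = 0 + 0 = 0)
j = 100 (j = (((1 - 1*(-5)) - 1*(-4)) + 0)² = (((1 + 5) + 4) + 0)² = ((6 + 4) + 0)² = (10 + 0)² = 10² = 100)
-111*(-61) + j = -111*(-61) + 100 = 6771 + 100 = 6871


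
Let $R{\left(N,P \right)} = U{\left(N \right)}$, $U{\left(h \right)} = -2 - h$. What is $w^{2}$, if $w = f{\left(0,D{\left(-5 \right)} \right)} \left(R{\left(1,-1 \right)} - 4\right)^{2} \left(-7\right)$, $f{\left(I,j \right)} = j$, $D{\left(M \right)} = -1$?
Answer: $117649$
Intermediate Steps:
$R{\left(N,P \right)} = -2 - N$
$w = 343$ ($w = - \left(\left(-2 - 1\right) - 4\right)^{2} \left(-7\right) = - \left(-3 - 4\right)^{2} \left(-7\right) = - \left(-7\right)^{2} \left(-7\right) = \left(-1\right) 49 \left(-7\right) = \left(-49\right) \left(-7\right) = 343$)
$w^{2} = 343^{2} = 117649$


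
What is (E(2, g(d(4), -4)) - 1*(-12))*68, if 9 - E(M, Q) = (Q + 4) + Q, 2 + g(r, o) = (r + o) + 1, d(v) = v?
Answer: 1292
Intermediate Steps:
g(r, o) = -1 + o + r (g(r, o) = -2 + ((r + o) + 1) = -2 + ((o + r) + 1) = -2 + (1 + o + r) = -1 + o + r)
E(M, Q) = 5 - 2*Q (E(M, Q) = 9 - ((Q + 4) + Q) = 9 - ((4 + Q) + Q) = 9 - (4 + 2*Q) = 9 + (-4 - 2*Q) = 5 - 2*Q)
(E(2, g(d(4), -4)) - 1*(-12))*68 = ((5 - 2*(-1 - 4 + 4)) - 1*(-12))*68 = ((5 - 2*(-1)) + 12)*68 = ((5 + 2) + 12)*68 = (7 + 12)*68 = 19*68 = 1292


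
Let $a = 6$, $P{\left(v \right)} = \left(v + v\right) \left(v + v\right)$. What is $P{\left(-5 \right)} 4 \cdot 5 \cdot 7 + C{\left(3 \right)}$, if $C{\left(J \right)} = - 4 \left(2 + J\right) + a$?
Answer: $13986$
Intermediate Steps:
$P{\left(v \right)} = 4 v^{2}$ ($P{\left(v \right)} = 2 v 2 v = 4 v^{2}$)
$C{\left(J \right)} = -2 - 4 J$ ($C{\left(J \right)} = - 4 \left(2 + J\right) + 6 = \left(-8 - 4 J\right) + 6 = -2 - 4 J$)
$P{\left(-5 \right)} 4 \cdot 5 \cdot 7 + C{\left(3 \right)} = 4 \left(-5\right)^{2} \cdot 4 \cdot 5 \cdot 7 - 14 = 4 \cdot 25 \cdot 4 \cdot 5 \cdot 7 - 14 = 100 \cdot 4 \cdot 5 \cdot 7 - 14 = 400 \cdot 5 \cdot 7 - 14 = 2000 \cdot 7 - 14 = 14000 - 14 = 13986$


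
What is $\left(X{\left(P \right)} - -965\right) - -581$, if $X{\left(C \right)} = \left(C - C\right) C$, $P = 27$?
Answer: $1546$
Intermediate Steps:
$X{\left(C \right)} = 0$ ($X{\left(C \right)} = 0 C = 0$)
$\left(X{\left(P \right)} - -965\right) - -581 = \left(0 - -965\right) - -581 = \left(0 + 965\right) + 581 = 965 + 581 = 1546$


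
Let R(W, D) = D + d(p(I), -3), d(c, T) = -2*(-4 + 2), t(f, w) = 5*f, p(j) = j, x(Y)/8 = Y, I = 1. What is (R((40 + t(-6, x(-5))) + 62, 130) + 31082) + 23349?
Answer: 54565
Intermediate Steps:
x(Y) = 8*Y
d(c, T) = 4 (d(c, T) = -2*(-2) = 4)
R(W, D) = 4 + D (R(W, D) = D + 4 = 4 + D)
(R((40 + t(-6, x(-5))) + 62, 130) + 31082) + 23349 = ((4 + 130) + 31082) + 23349 = (134 + 31082) + 23349 = 31216 + 23349 = 54565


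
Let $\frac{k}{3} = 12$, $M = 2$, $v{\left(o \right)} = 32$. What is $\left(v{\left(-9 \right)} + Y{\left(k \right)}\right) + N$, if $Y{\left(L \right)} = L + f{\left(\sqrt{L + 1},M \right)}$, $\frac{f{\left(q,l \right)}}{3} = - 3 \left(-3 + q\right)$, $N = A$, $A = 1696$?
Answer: $1791 - 9 \sqrt{37} \approx 1736.3$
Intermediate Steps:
$k = 36$ ($k = 3 \cdot 12 = 36$)
$N = 1696$
$f{\left(q,l \right)} = 27 - 9 q$ ($f{\left(q,l \right)} = 3 \left(- 3 \left(-3 + q\right)\right) = 3 \left(9 - 3 q\right) = 27 - 9 q$)
$Y{\left(L \right)} = 27 + L - 9 \sqrt{1 + L}$ ($Y{\left(L \right)} = L - \left(-27 + 9 \sqrt{L + 1}\right) = L - \left(-27 + 9 \sqrt{1 + L}\right) = 27 + L - 9 \sqrt{1 + L}$)
$\left(v{\left(-9 \right)} + Y{\left(k \right)}\right) + N = \left(32 + \left(27 + 36 - 9 \sqrt{1 + 36}\right)\right) + 1696 = \left(32 + \left(27 + 36 - 9 \sqrt{37}\right)\right) + 1696 = \left(32 + \left(63 - 9 \sqrt{37}\right)\right) + 1696 = \left(95 - 9 \sqrt{37}\right) + 1696 = 1791 - 9 \sqrt{37}$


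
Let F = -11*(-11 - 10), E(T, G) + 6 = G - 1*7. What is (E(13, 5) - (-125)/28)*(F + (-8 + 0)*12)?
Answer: -13365/28 ≈ -477.32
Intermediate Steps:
E(T, G) = -13 + G (E(T, G) = -6 + (G - 1*7) = -6 + (G - 7) = -6 + (-7 + G) = -13 + G)
F = 231 (F = -11*(-21) = 231)
(E(13, 5) - (-125)/28)*(F + (-8 + 0)*12) = ((-13 + 5) - (-125)/28)*(231 + (-8 + 0)*12) = (-8 - (-125)/28)*(231 - 8*12) = (-8 - 1*(-125/28))*(231 - 96) = (-8 + 125/28)*135 = -99/28*135 = -13365/28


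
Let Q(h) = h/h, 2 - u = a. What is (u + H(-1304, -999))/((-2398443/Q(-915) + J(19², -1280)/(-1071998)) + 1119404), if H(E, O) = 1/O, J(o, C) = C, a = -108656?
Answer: -58182338226659/684878060696679 ≈ -0.084953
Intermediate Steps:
u = 108658 (u = 2 - 1*(-108656) = 2 + 108656 = 108658)
Q(h) = 1
(u + H(-1304, -999))/((-2398443/Q(-915) + J(19², -1280)/(-1071998)) + 1119404) = (108658 + 1/(-999))/((-2398443/1 - 1280/(-1071998)) + 1119404) = (108658 - 1/999)/((-2398443*1 - 1280*(-1/1071998)) + 1119404) = 108549341/(999*((-2398443 + 640/535999) + 1119404)) = 108549341/(999*(-1285563048917/535999 + 1119404)) = 108549341/(999*(-685563624321/535999)) = (108549341/999)*(-535999/685563624321) = -58182338226659/684878060696679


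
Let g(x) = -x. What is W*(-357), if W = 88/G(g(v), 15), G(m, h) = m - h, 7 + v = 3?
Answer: 2856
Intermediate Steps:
v = -4 (v = -7 + 3 = -4)
W = -8 (W = 88/(-1*(-4) - 1*15) = 88/(4 - 15) = 88/(-11) = 88*(-1/11) = -8)
W*(-357) = -8*(-357) = 2856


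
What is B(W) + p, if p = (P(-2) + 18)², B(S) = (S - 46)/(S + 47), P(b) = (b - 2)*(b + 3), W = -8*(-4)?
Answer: 15470/79 ≈ 195.82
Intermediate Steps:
W = 32
P(b) = (-2 + b)*(3 + b)
B(S) = (-46 + S)/(47 + S)
p = 196 (p = ((-6 - 2 + (-2)²) + 18)² = ((-6 - 2 + 4) + 18)² = (-4 + 18)² = 14² = 196)
B(W) + p = (-46 + 32)/(47 + 32) + 196 = -14/79 + 196 = 15470/79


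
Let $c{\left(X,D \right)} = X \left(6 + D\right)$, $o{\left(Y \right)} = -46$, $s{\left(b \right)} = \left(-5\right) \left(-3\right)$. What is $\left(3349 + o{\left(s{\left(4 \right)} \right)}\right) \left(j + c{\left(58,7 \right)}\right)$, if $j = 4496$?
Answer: $17340750$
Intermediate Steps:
$s{\left(b \right)} = 15$
$\left(3349 + o{\left(s{\left(4 \right)} \right)}\right) \left(j + c{\left(58,7 \right)}\right) = \left(3349 - 46\right) \left(4496 + 58 \left(6 + 7\right)\right) = 3303 \left(4496 + 58 \cdot 13\right) = 3303 \left(4496 + 754\right) = 3303 \cdot 5250 = 17340750$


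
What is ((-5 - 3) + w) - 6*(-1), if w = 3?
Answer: 1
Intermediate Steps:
((-5 - 3) + w) - 6*(-1) = ((-5 - 3) + 3) - 6*(-1) = (-8 + 3) + 6 = -5 + 6 = 1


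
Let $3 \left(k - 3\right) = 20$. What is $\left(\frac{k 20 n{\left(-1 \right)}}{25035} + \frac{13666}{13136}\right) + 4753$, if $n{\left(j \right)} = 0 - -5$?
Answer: $\frac{469027579717}{98657928} \approx 4754.1$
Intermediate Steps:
$k = \frac{29}{3}$ ($k = 3 + \frac{1}{3} \cdot 20 = 3 + \frac{20}{3} = \frac{29}{3} \approx 9.6667$)
$n{\left(j \right)} = 5$ ($n{\left(j \right)} = 0 + 5 = 5$)
$\left(\frac{k 20 n{\left(-1 \right)}}{25035} + \frac{13666}{13136}\right) + 4753 = \left(\frac{\frac{29}{3} \cdot 20 \cdot 5}{25035} + \frac{13666}{13136}\right) + 4753 = \left(\frac{580}{3} \cdot 5 \cdot \frac{1}{25035} + 13666 \cdot \frac{1}{13136}\right) + 4753 = \left(\frac{2900}{3} \cdot \frac{1}{25035} + \frac{6833}{6568}\right) + 4753 = \left(\frac{580}{15021} + \frac{6833}{6568}\right) + 4753 = \frac{106447933}{98657928} + 4753 = \frac{469027579717}{98657928}$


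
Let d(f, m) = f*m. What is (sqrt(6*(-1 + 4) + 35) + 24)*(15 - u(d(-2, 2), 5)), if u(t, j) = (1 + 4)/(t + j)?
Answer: 240 + 10*sqrt(53) ≈ 312.80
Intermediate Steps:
u(t, j) = 5/(j + t)
(sqrt(6*(-1 + 4) + 35) + 24)*(15 - u(d(-2, 2), 5)) = (sqrt(6*(-1 + 4) + 35) + 24)*(15 - 5/(5 - 2*2)) = (sqrt(6*3 + 35) + 24)*(15 - 5/(5 - 4)) = (sqrt(18 + 35) + 24)*(15 - 5/1) = (sqrt(53) + 24)*(15 - 5) = (24 + sqrt(53))*(15 - 1*5) = (24 + sqrt(53))*(15 - 5) = (24 + sqrt(53))*10 = 240 + 10*sqrt(53)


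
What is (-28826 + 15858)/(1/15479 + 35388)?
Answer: -200731672/547770853 ≈ -0.36645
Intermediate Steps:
(-28826 + 15858)/(1/15479 + 35388) = -12968/(1/15479 + 35388) = -12968/547770853/15479 = -12968*15479/547770853 = -200731672/547770853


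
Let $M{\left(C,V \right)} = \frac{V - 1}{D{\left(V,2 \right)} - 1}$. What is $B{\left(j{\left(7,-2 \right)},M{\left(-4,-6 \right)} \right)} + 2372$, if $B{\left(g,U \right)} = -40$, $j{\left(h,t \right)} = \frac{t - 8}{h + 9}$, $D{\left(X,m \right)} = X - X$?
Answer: $2332$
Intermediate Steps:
$D{\left(X,m \right)} = 0$
$j{\left(h,t \right)} = \frac{-8 + t}{9 + h}$
$M{\left(C,V \right)} = 1 - V$ ($M{\left(C,V \right)} = \frac{V - 1}{0 - 1} = \frac{-1 + V}{-1} = \left(-1 + V\right) \left(-1\right) = 1 - V$)
$B{\left(j{\left(7,-2 \right)},M{\left(-4,-6 \right)} \right)} + 2372 = -40 + 2372 = 2332$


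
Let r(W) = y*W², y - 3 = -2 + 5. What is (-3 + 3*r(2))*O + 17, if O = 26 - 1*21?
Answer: 362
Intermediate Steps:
y = 6 (y = 3 + (-2 + 5) = 3 + 3 = 6)
r(W) = 6*W²
O = 5 (O = 26 - 21 = 5)
(-3 + 3*r(2))*O + 17 = (-3 + 3*(6*2²))*5 + 17 = (-3 + 3*(6*4))*5 + 17 = (-3 + 3*24)*5 + 17 = (-3 + 72)*5 + 17 = 69*5 + 17 = 345 + 17 = 362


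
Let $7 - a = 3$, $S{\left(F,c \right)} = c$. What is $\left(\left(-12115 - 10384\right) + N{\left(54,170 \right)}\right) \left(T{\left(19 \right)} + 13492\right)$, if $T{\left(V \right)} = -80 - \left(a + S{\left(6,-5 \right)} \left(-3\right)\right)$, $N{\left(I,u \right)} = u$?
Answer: $-299052297$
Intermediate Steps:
$a = 4$ ($a = 7 - 3 = 4$)
$T{\left(V \right)} = -99$ ($T{\left(V \right)} = -80 - \left(4 - -15\right) = -80 - \left(4 + 15\right) = -80 - 19 = -99$)
$\left(\left(-12115 - 10384\right) + N{\left(54,170 \right)}\right) \left(T{\left(19 \right)} + 13492\right) = \left(\left(-12115 - 10384\right) + 170\right) \left(-99 + 13492\right) = \left(\left(-12115 - 10384\right) + 170\right) 13393 = \left(-22499 + 170\right) 13393 = \left(-22329\right) 13393 = -299052297$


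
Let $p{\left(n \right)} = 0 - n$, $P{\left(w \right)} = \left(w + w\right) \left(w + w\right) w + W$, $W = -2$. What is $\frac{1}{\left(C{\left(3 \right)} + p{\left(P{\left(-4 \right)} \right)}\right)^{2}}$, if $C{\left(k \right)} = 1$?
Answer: $\frac{1}{67081} \approx 1.4907 \cdot 10^{-5}$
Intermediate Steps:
$P{\left(w \right)} = -2 + 4 w^{3}$ ($P{\left(w \right)} = \left(w + w\right) \left(w + w\right) w - 2 = 2 w 2 w w - 2 = 4 w^{2} w - 2 = 4 w^{3} - 2 = -2 + 4 w^{3}$)
$p{\left(n \right)} = - n$
$\frac{1}{\left(C{\left(3 \right)} + p{\left(P{\left(-4 \right)} \right)}\right)^{2}} = \frac{1}{\left(1 - \left(-2 + 4 \left(-4\right)^{3}\right)\right)^{2}} = \frac{1}{\left(1 - \left(-2 + 4 \left(-64\right)\right)\right)^{2}} = \frac{1}{\left(1 - \left(-2 - 256\right)\right)^{2}} = \frac{1}{\left(1 - -258\right)^{2}} = \frac{1}{\left(1 + 258\right)^{2}} = \frac{1}{259^{2}} = \frac{1}{67081}$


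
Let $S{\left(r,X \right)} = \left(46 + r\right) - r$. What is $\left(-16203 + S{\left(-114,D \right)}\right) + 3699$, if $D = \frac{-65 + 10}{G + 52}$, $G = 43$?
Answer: $-12458$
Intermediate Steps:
$D = - \frac{11}{19}$ ($D = \frac{-65 + 10}{43 + 52} = - \frac{55}{95} = \left(-55\right) \frac{1}{95} = - \frac{11}{19} \approx -0.57895$)
$S{\left(r,X \right)} = 46$
$\left(-16203 + S{\left(-114,D \right)}\right) + 3699 = \left(-16203 + 46\right) + 3699 = -16157 + 3699 = -12458$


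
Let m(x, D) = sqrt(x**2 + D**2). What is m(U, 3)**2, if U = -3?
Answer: 18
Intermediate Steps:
m(x, D) = sqrt(D**2 + x**2)
m(U, 3)**2 = (sqrt(3**2 + (-3)**2))**2 = (sqrt(9 + 9))**2 = (sqrt(18))**2 = (3*sqrt(2))**2 = 18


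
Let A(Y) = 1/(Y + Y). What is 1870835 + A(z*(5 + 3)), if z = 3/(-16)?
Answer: 5612504/3 ≈ 1.8708e+6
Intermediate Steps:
z = -3/16 (z = 3*(-1/16) = -3/16 ≈ -0.18750)
A(Y) = 1/(2*Y)
1870835 + A(z*(5 + 3)) = 1870835 + 1/(2*((-3*(5 + 3)/16))) = 1870835 + 1/(2*((-3/16*8))) = 1870835 + 1/(2*(-3/2)) = 1870835 + (½)*(-⅔) = 1870835 - ⅓ = 5612504/3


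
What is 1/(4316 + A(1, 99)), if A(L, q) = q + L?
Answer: 1/4416 ≈ 0.00022645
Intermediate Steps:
A(L, q) = L + q
1/(4316 + A(1, 99)) = 1/(4316 + (1 + 99)) = 1/(4316 + 100) = 1/4416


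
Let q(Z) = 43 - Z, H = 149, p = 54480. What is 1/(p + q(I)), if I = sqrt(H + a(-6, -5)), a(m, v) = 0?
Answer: 54523/2972757380 + sqrt(149)/2972757380 ≈ 1.8345e-5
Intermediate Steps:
I = sqrt(149) (I = sqrt(149 + 0) = sqrt(149) ≈ 12.207)
1/(p + q(I)) = 1/(54480 + (43 - sqrt(149))) = 1/(54523 - sqrt(149))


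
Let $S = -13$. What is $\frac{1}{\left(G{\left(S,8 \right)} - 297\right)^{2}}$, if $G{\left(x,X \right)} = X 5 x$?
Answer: $\frac{1}{667489} \approx 1.4982 \cdot 10^{-6}$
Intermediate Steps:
$G{\left(x,X \right)} = 5 X x$
$\frac{1}{\left(G{\left(S,8 \right)} - 297\right)^{2}} = \frac{1}{\left(5 \cdot 8 \left(-13\right) - 297\right)^{2}} = \frac{1}{\left(-520 - 297\right)^{2}} = \frac{1}{\left(-817\right)^{2}} = \frac{1}{667489}$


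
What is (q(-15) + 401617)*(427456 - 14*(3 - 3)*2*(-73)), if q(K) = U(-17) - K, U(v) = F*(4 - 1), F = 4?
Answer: 171685137664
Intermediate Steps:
U(v) = 12 (U(v) = 4*(4 - 1) = 4*3 = 12)
q(K) = 12 - K
(q(-15) + 401617)*(427456 - 14*(3 - 3)*2*(-73)) = ((12 - 1*(-15)) + 401617)*(427456 - 14*(3 - 3)*2*(-73)) = ((12 + 15) + 401617)*(427456 - 0*2*(-73)) = (27 + 401617)*(427456 - 14*0*(-73)) = 401644*(427456 + 0*(-73)) = 401644*(427456 + 0) = 401644*427456 = 171685137664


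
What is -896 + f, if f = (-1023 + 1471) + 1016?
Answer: 568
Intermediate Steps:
f = 1464 (f = 448 + 1016 = 1464)
-896 + f = -896 + 1464 = 568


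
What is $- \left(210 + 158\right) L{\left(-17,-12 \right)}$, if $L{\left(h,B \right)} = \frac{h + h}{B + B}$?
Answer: $- \frac{1564}{3} \approx -521.33$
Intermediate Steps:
$L{\left(h,B \right)} = \frac{h}{B}$ ($L{\left(h,B \right)} = \frac{2 h}{2 B} = 2 h \frac{1}{2 B} = \frac{h}{B}$)
$- \left(210 + 158\right) L{\left(-17,-12 \right)} = - \left(210 + 158\right) \left(- \frac{17}{-12}\right) = - 368 \left(\left(-17\right) \left(- \frac{1}{12}\right)\right) = - \frac{368 \cdot 17}{12} = \left(-1\right) \frac{1564}{3} = - \frac{1564}{3}$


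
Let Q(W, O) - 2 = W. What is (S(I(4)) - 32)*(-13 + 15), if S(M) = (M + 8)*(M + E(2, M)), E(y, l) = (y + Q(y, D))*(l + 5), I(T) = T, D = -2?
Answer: 1328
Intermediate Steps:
Q(W, O) = 2 + W
E(y, l) = (2 + 2*y)*(5 + l) (E(y, l) = (y + (2 + y))*(l + 5) = (2 + 2*y)*(5 + l))
S(M) = (8 + M)*(30 + 7*M) (S(M) = (M + 8)*(M + (10 + 2*M + 10*2 + 2*M*2)) = (8 + M)*(M + (10 + 2*M + 20 + 4*M)) = (8 + M)*(M + (30 + 6*M)) = (8 + M)*(30 + 7*M))
(S(I(4)) - 32)*(-13 + 15) = ((240 + 7*4² + 86*4) - 32)*(-13 + 15) = ((240 + 7*16 + 344) - 32)*2 = ((240 + 112 + 344) - 32)*2 = (696 - 32)*2 = 664*2 = 1328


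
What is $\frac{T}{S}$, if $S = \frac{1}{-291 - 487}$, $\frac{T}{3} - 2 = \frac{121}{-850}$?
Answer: $- \frac{1842693}{425} \approx -4335.8$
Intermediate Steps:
$T = \frac{4737}{850}$ ($T = 6 + 3 \frac{121}{-850} = 6 + 3 \cdot 121 \left(- \frac{1}{850}\right) = 6 + 3 \left(- \frac{121}{850}\right) = 6 - \frac{363}{850} = \frac{4737}{850} \approx 5.5729$)
$S = - \frac{1}{778}$ ($S = \frac{1}{-778} = - \frac{1}{778} \approx -0.0012853$)
$\frac{T}{S} = \frac{4737}{850 \left(- \frac{1}{778}\right)} = \frac{4737}{850} \left(-778\right) = - \frac{1842693}{425}$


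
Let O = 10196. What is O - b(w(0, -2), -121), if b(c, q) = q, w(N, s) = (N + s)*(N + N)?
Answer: 10317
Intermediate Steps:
w(N, s) = 2*N*(N + s) (w(N, s) = (N + s)*(2*N) = 2*N*(N + s))
O - b(w(0, -2), -121) = 10196 - 1*(-121) = 10196 + 121 = 10317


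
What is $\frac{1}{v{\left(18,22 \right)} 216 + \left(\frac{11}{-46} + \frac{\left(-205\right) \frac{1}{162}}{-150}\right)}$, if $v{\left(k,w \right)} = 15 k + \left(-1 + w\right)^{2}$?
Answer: $\frac{111780}{17166699493} \approx 6.5114 \cdot 10^{-6}$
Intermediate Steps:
$v{\left(k,w \right)} = \left(-1 + w\right)^{2} + 15 k$
$\frac{1}{v{\left(18,22 \right)} 216 + \left(\frac{11}{-46} + \frac{\left(-205\right) \frac{1}{162}}{-150}\right)} = \frac{1}{\left(\left(-1 + 22\right)^{2} + 15 \cdot 18\right) 216 + \left(\frac{11}{-46} + \frac{\left(-205\right) \frac{1}{162}}{-150}\right)} = \frac{1}{\left(21^{2} + 270\right) 216 + \left(11 \left(- \frac{1}{46}\right) + \left(-205\right) \frac{1}{162} \left(- \frac{1}{150}\right)\right)} = \frac{1}{\left(441 + 270\right) 216 - \frac{25787}{111780}} = \frac{1}{711 \cdot 216 + \left(- \frac{11}{46} + \frac{41}{4860}\right)} = \frac{1}{153576 - \frac{25787}{111780}} = \frac{1}{\frac{17166699493}{111780}} = \frac{111780}{17166699493}$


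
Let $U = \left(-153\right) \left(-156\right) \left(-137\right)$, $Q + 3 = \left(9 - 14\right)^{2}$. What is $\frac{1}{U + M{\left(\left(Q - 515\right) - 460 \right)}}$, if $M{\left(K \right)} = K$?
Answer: $- \frac{1}{3270869} \approx -3.0573 \cdot 10^{-7}$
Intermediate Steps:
$Q = 22$ ($Q = -3 + \left(9 - 14\right)^{2} = -3 + \left(-5\right)^{2} = -3 + 25 = 22$)
$U = -3269916$ ($U = 23868 \left(-137\right) = -3269916$)
$\frac{1}{U + M{\left(\left(Q - 515\right) - 460 \right)}} = \frac{1}{-3269916 + \left(\left(22 - 515\right) - 460\right)} = \frac{1}{-3269916 - 953} = \frac{1}{-3270869} = - \frac{1}{3270869}$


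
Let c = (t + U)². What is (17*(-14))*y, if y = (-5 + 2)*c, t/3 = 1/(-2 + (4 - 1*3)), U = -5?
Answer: 45696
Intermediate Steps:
t = -3 (t = 3/(-2 + (4 - 1*3)) = 3/(-2 + (4 - 3)) = 3/(-2 + 1) = 3/(-1) = 3*(-1) = -3)
c = 64 (c = (-3 - 5)² = (-8)² = 64)
y = -192 (y = (-5 + 2)*64 = -3*64 = -192)
(17*(-14))*y = (17*(-14))*(-192) = -238*(-192) = 45696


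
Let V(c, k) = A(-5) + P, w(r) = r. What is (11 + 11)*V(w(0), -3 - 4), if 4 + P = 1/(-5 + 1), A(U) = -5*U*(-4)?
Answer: -4587/2 ≈ -2293.5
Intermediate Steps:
A(U) = 20*U
P = -17/4 (P = -4 + 1/(-5 + 1) = -4 + 1/(-4) = -4 - 1/4 = -17/4 ≈ -4.2500)
V(c, k) = -417/4 (V(c, k) = 20*(-5) - 17/4 = -100 - 17/4 = -417/4)
(11 + 11)*V(w(0), -3 - 4) = (11 + 11)*(-417/4) = 22*(-417/4) = -4587/2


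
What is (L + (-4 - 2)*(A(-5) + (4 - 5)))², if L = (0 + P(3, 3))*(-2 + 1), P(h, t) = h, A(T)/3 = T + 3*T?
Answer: 131769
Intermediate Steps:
A(T) = 12*T (A(T) = 3*(T + 3*T) = 3*(4*T) = 12*T)
L = -3 (L = (0 + 3)*(-2 + 1) = 3*(-1) = -3)
(L + (-4 - 2)*(A(-5) + (4 - 5)))² = (-3 + (-4 - 2)*(12*(-5) + (4 - 5)))² = (-3 - 6*(-60 - 1))² = (-3 - 6*(-61))² = (-3 + 366)² = 363² = 131769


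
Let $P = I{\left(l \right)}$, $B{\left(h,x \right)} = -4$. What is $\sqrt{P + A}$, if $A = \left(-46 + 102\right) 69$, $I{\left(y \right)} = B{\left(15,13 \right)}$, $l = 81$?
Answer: $2 \sqrt{965} \approx 62.129$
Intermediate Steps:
$I{\left(y \right)} = -4$
$P = -4$
$A = 3864$ ($A = 56 \cdot 69 = 3864$)
$\sqrt{P + A} = \sqrt{-4 + 3864} = \sqrt{3860} = 2 \sqrt{965}$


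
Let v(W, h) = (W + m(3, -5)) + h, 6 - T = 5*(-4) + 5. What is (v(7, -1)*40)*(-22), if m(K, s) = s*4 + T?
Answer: -6160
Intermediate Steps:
T = 21 (T = 6 - (5*(-4) + 5) = 6 - (-20 + 5) = 6 - 1*(-15) = 6 + 15 = 21)
m(K, s) = 21 + 4*s (m(K, s) = s*4 + 21 = 4*s + 21 = 21 + 4*s)
v(W, h) = 1 + W + h (v(W, h) = (W + (21 + 4*(-5))) + h = (W + (21 - 20)) + h = (W + 1) + h = (1 + W) + h = 1 + W + h)
(v(7, -1)*40)*(-22) = ((1 + 7 - 1)*40)*(-22) = (7*40)*(-22) = 280*(-22) = -6160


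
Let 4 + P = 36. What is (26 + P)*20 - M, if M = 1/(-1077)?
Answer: 1249321/1077 ≈ 1160.0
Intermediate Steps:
P = 32 (P = -4 + 36 = 32)
M = -1/1077 ≈ -0.00092851
(26 + P)*20 - M = (26 + 32)*20 - 1*(-1/1077) = 58*20 + 1/1077 = 1160 + 1/1077 = 1249321/1077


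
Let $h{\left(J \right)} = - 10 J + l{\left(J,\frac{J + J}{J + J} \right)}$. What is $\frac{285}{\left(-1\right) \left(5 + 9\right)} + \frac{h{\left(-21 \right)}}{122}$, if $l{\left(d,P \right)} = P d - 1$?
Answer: $- \frac{16069}{854} \approx -18.816$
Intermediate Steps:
$l{\left(d,P \right)} = -1 + P d$
$h{\left(J \right)} = -1 - 9 J$ ($h{\left(J \right)} = - 10 J + \left(-1 + \frac{J + J}{J + J} J\right) = - 10 J + \left(-1 + \frac{2 J}{2 J} J\right) = - 10 J + \left(-1 + 2 J \frac{1}{2 J} J\right) = - 10 J + \left(-1 + 1 J\right) = - 10 J + \left(-1 + J\right) = -1 - 9 J$)
$\frac{285}{\left(-1\right) \left(5 + 9\right)} + \frac{h{\left(-21 \right)}}{122} = \frac{285}{\left(-1\right) \left(5 + 9\right)} + \frac{-1 - -189}{122} = \frac{285}{\left(-1\right) 14} + \left(-1 + 189\right) \frac{1}{122} = \frac{285}{-14} + 188 \cdot \frac{1}{122} = 285 \left(- \frac{1}{14}\right) + \frac{94}{61} = - \frac{285}{14} + \frac{94}{61} = - \frac{16069}{854}$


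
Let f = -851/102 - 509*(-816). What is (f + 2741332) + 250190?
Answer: 347499481/102 ≈ 3.4069e+6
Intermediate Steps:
f = 42364237/102 (f = -851*1/102 + 415344 = -851/102 + 415344 = 42364237/102 ≈ 4.1534e+5)
(f + 2741332) + 250190 = (42364237/102 + 2741332) + 250190 = 321980101/102 + 250190 = 347499481/102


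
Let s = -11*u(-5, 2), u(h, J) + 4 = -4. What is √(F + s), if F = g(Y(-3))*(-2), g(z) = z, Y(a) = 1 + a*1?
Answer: 2*√23 ≈ 9.5917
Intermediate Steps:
Y(a) = 1 + a
u(h, J) = -8 (u(h, J) = -4 - 4 = -8)
F = 4 (F = (1 - 3)*(-2) = -2*(-2) = 4)
s = 88 (s = -11*(-8) = 88)
√(F + s) = √(4 + 88) = √92 = 2*√23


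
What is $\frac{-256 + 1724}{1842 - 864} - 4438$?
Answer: $- \frac{2169448}{489} \approx -4436.5$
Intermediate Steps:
$\frac{-256 + 1724}{1842 - 864} - 4438 = \frac{1468}{1842 - 864} - 4438 = \frac{1468}{978} - 4438 = 1468 \cdot \frac{1}{978} - 4438 = \frac{734}{489} - 4438 = - \frac{2169448}{489}$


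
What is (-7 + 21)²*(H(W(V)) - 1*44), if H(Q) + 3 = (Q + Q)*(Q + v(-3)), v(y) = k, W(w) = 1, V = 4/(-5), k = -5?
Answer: -10780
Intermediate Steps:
V = -⅘ (V = 4*(-⅕) = -⅘ ≈ -0.80000)
v(y) = -5
H(Q) = -3 + 2*Q*(-5 + Q) (H(Q) = -3 + (Q + Q)*(Q - 5) = -3 + (2*Q)*(-5 + Q) = -3 + 2*Q*(-5 + Q))
(-7 + 21)²*(H(W(V)) - 1*44) = (-7 + 21)²*((-3 - 10*1 + 2*1²) - 1*44) = 14²*((-3 - 10 + 2*1) - 44) = 196*((-3 - 10 + 2) - 44) = 196*(-11 - 44) = 196*(-55) = -10780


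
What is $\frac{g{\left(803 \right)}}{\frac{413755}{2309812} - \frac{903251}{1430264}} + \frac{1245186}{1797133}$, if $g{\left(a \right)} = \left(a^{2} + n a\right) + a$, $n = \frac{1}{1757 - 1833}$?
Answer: $- \frac{18206687795423171142698024}{12758144247618314571} \approx -1.4271 \cdot 10^{6}$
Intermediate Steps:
$n = - \frac{1}{76}$ ($n = \frac{1}{-76} = - \frac{1}{76} \approx -0.013158$)
$g{\left(a \right)} = a^{2} + \frac{75 a}{76}$ ($g{\left(a \right)} = \left(a^{2} - \frac{a}{76}\right) + a = a^{2} + \frac{75 a}{76}$)
$\frac{g{\left(803 \right)}}{\frac{413755}{2309812} - \frac{903251}{1430264}} + \frac{1245186}{1797133} = \frac{\frac{1}{76} \cdot 803 \left(75 + 76 \cdot 803\right)}{\frac{413755}{2309812} - \frac{903251}{1430264}} + \frac{1245186}{1797133} = \frac{\frac{1}{76} \cdot 803 \left(75 + 61028\right)}{413755 \cdot \frac{1}{2309812} - \frac{903251}{1430264}} + 1245186 \cdot \frac{1}{1797133} = \frac{\frac{1}{76} \cdot 803 \cdot 61103}{\frac{413755}{2309812} - \frac{903251}{1430264}} + \frac{1245186}{1797133} = \frac{49065709}{76 \left(- \frac{373640279373}{825910237592}\right)} + \frac{1245186}{1797133} = \frac{49065709}{76} \left(- \frac{825910237592}{373640279373}\right) + \frac{1245186}{1797133} = - \frac{10130967844452483182}{7099165308087} + \frac{1245186}{1797133} = - \frac{18206687795423171142698024}{12758144247618314571}$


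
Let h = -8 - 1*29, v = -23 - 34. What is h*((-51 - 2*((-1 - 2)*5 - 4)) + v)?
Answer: 2590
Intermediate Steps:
v = -57
h = -37 (h = -8 - 29 = -37)
h*((-51 - 2*((-1 - 2)*5 - 4)) + v) = -37*((-51 - 2*((-1 - 2)*5 - 4)) - 57) = -37*((-51 - 2*(-3*5 - 4)) - 57) = -37*((-51 - 2*(-15 - 4)) - 57) = -37*((-51 - 2*(-19)) - 57) = -37*((-51 + 38) - 57) = -37*(-13 - 57) = -37*(-70) = 2590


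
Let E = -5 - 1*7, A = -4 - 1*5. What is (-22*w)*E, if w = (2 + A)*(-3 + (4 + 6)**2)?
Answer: -179256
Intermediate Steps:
A = -9 (A = -4 - 5 = -9)
E = -12 (E = -5 - 7 = -12)
w = -679 (w = (2 - 9)*(-3 + (4 + 6)**2) = -7*(-3 + 10**2) = -7*(-3 + 100) = -7*97 = -679)
(-22*w)*E = -22*(-679)*(-12) = 14938*(-12) = -179256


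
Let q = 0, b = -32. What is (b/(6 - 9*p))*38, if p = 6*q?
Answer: -608/3 ≈ -202.67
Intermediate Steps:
p = 0 (p = 6*0 = 0)
(b/(6 - 9*p))*38 = -32/(6 - 9*0)*38 = -32/(6 + 0)*38 = -32/6*38 = -32*1/6*38 = -16/3*38 = -608/3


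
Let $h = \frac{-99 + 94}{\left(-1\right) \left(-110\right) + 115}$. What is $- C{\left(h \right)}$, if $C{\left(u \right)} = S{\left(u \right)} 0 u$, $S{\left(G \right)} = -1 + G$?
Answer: $0$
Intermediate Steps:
$h = - \frac{1}{45}$ ($h = - \frac{5}{110 + 115} = - \frac{5}{225} = \left(-5\right) \frac{1}{225} = - \frac{1}{45} \approx -0.022222$)
$C{\left(u \right)} = 0$ ($C{\left(u \right)} = \left(-1 + u\right) 0 u = 0 u = 0$)
$- C{\left(h \right)} = \left(-1\right) 0 = 0$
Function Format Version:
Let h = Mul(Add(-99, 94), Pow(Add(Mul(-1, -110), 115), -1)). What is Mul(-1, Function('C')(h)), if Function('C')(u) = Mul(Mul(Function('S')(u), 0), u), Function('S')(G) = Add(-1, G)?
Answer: 0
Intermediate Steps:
h = Rational(-1, 45) (h = Mul(-5, Pow(Add(110, 115), -1)) = Mul(-5, Pow(225, -1)) = Mul(-5, Rational(1, 225)) = Rational(-1, 45) ≈ -0.022222)
Function('C')(u) = 0 (Function('C')(u) = Mul(Mul(Add(-1, u), 0), u) = Mul(0, u) = 0)
Mul(-1, Function('C')(h)) = Mul(-1, 0) = 0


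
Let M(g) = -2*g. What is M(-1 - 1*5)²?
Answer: 144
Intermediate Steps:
M(-1 - 1*5)² = (-2*(-1 - 1*5))² = (-2*(-1 - 5))² = (-2*(-6))² = 12² = 144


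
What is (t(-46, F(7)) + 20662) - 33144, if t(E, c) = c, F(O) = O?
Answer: -12475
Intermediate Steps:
(t(-46, F(7)) + 20662) - 33144 = (7 + 20662) - 33144 = 20669 - 33144 = -12475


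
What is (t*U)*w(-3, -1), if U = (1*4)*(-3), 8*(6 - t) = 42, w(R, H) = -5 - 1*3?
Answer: 72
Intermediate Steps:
w(R, H) = -8 (w(R, H) = -5 - 3 = -8)
t = 3/4 (t = 6 - 1/8*42 = 6 - 21/4 = 3/4 ≈ 0.75000)
U = -12 (U = 4*(-3) = -12)
(t*U)*w(-3, -1) = ((3/4)*(-12))*(-8) = -9*(-8) = 72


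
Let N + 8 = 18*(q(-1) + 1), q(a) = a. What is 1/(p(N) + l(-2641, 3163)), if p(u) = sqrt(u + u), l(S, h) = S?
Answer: -2641/6974897 - 4*I/6974897 ≈ -0.00037864 - 5.7349e-7*I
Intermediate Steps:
N = -8 (N = -8 + 18*(-1 + 1) = -8 + 18*0 = -8 + 0 = -8)
p(u) = sqrt(2)*sqrt(u) (p(u) = sqrt(2*u) = sqrt(2)*sqrt(u))
1/(p(N) + l(-2641, 3163)) = 1/(sqrt(2)*sqrt(-8) - 2641) = 1/(sqrt(2)*(2*I*sqrt(2)) - 2641) = 1/(4*I - 2641) = 1/(-2641 + 4*I) = (-2641 - 4*I)/6974897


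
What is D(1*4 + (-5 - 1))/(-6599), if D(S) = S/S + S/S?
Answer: -2/6599 ≈ -0.00030308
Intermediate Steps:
D(S) = 2 (D(S) = 1 + 1 = 2)
D(1*4 + (-5 - 1))/(-6599) = 2/(-6599) = 2*(-1/6599) = -2/6599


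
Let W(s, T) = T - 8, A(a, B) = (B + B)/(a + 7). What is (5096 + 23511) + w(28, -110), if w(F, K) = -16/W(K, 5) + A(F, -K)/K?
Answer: 3004289/105 ≈ 28612.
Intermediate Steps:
A(a, B) = 2*B/(7 + a) (A(a, B) = (2*B)/(7 + a) = 2*B/(7 + a))
W(s, T) = -8 + T
w(F, K) = 16/3 - 2/(7 + F) (w(F, K) = -16/(-8 + 5) + (2*(-K)/(7 + F))/K = -16/(-3) + (-2*K/(7 + F))/K = -16*(-1/3) - 2/(7 + F) = 16/3 - 2/(7 + F))
(5096 + 23511) + w(28, -110) = (5096 + 23511) + 2*(53 + 8*28)/(3*(7 + 28)) = 28607 + (2/3)*(53 + 224)/35 = 28607 + (2/3)*(1/35)*277 = 28607 + 554/105 = 3004289/105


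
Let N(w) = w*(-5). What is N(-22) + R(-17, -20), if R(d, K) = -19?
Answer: 91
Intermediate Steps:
N(w) = -5*w
N(-22) + R(-17, -20) = -5*(-22) - 19 = 110 - 19 = 91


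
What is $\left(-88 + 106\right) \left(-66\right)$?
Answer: $-1188$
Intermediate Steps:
$\left(-88 + 106\right) \left(-66\right) = 18 \left(-66\right) = -1188$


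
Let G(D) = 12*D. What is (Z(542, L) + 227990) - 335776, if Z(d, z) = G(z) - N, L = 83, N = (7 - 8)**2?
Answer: -106791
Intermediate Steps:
N = 1 (N = (-1)**2 = 1)
Z(d, z) = -1 + 12*z (Z(d, z) = 12*z - 1*1 = 12*z - 1 = -1 + 12*z)
(Z(542, L) + 227990) - 335776 = ((-1 + 12*83) + 227990) - 335776 = ((-1 + 996) + 227990) - 335776 = (995 + 227990) - 335776 = 228985 - 335776 = -106791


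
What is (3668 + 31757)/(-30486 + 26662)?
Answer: -35425/3824 ≈ -9.2639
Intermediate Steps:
(3668 + 31757)/(-30486 + 26662) = 35425/(-3824) = 35425*(-1/3824) = -35425/3824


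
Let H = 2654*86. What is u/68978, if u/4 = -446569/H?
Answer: -446569/3935953658 ≈ -0.00011346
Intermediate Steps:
H = 228244
u = -446569/57061 (u = 4*(-446569/228244) = -446569/57061 ≈ -7.8262)
u/68978 = -446569/57061/68978 = -446569/57061*1/68978 = -446569/3935953658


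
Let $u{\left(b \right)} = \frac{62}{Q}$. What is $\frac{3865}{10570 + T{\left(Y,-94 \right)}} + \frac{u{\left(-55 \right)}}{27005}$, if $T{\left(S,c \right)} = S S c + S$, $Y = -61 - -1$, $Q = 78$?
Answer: $- \frac{812086817}{69066421710} \approx -0.011758$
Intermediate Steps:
$Y = -60$ ($Y = -61 + 1 = -60$)
$T{\left(S,c \right)} = S + c S^{2}$ ($T{\left(S,c \right)} = S^{2} c + S = c S^{2} + S = S + c S^{2}$)
$u{\left(b \right)} = \frac{31}{39}$ ($u{\left(b \right)} = \frac{62}{78} = 62 \cdot \frac{1}{78} = \frac{31}{39}$)
$\frac{3865}{10570 + T{\left(Y,-94 \right)}} + \frac{u{\left(-55 \right)}}{27005} = \frac{3865}{10570 - 60 \left(1 - -5640\right)} + \frac{31}{39 \cdot 27005} = \frac{3865}{10570 - 60 \left(1 + 5640\right)} + \frac{31}{39} \cdot \frac{1}{27005} = \frac{3865}{10570 - 338460} + \frac{31}{1053195} = \frac{3865}{-327890} + \frac{31}{1053195} = 3865 \left(- \frac{1}{327890}\right) + \frac{31}{1053195} = - \frac{773}{65578} + \frac{31}{1053195} = - \frac{812086817}{69066421710}$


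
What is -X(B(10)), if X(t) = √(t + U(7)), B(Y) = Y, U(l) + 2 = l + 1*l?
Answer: -√22 ≈ -4.6904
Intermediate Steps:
U(l) = -2 + 2*l (U(l) = -2 + (l + 1*l) = -2 + (l + l) = -2 + 2*l)
X(t) = √(12 + t) (X(t) = √(t + (-2 + 2*7)) = √(t + (-2 + 14)) = √(t + 12) = √(12 + t))
-X(B(10)) = -√(12 + 10) = -√22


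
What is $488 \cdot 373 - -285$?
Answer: $182309$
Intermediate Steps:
$488 \cdot 373 - -285 = 182024 + 285 = 182309$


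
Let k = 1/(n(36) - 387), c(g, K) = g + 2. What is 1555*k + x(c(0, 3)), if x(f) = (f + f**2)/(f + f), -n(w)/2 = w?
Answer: -1733/918 ≈ -1.8878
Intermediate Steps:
n(w) = -2*w
c(g, K) = 2 + g
k = -1/459 (k = 1/(-2*36 - 387) = 1/(-72 - 387) = 1/(-459) = -1/459 ≈ -0.0021787)
x(f) = (f + f**2)/(2*f) (x(f) = (f + f**2)/((2*f)) = (f + f**2)*(1/(2*f)) = (f + f**2)/(2*f))
1555*k + x(c(0, 3)) = 1555*(-1/459) + (1/2 + (2 + 0)/2) = -1555/459 + (1/2 + (1/2)*2) = -1555/459 + (1/2 + 1) = -1555/459 + 3/2 = -1733/918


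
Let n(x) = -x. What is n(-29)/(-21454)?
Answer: -29/21454 ≈ -0.0013517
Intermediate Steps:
n(-29)/(-21454) = -1*(-29)/(-21454) = 29*(-1/21454) = -29/21454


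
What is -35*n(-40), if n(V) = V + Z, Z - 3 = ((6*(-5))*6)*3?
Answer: 20195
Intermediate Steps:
Z = -537 (Z = 3 + ((6*(-5))*6)*3 = 3 - 30*6*3 = 3 - 180*3 = 3 - 540 = -537)
n(V) = -537 + V (n(V) = V - 537 = -537 + V)
-35*n(-40) = -35*(-537 - 40) = -35*(-577) = 20195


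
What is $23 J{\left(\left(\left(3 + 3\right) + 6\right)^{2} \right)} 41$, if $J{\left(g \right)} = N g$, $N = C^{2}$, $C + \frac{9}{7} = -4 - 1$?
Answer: $\frac{262893312}{49} \approx 5.3652 \cdot 10^{6}$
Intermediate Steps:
$C = - \frac{44}{7}$ ($C = - \frac{9}{7} - 5 = - \frac{44}{7} \approx -6.2857$)
$N = \frac{1936}{49}$ ($N = \left(- \frac{44}{7}\right)^{2} = \frac{1936}{49} \approx 39.51$)
$J{\left(g \right)} = \frac{1936 g}{49}$
$23 J{\left(\left(\left(3 + 3\right) + 6\right)^{2} \right)} 41 = 23 \frac{1936 \left(\left(3 + 3\right) + 6\right)^{2}}{49} \cdot 41 = 23 \frac{1936 \left(6 + 6\right)^{2}}{49} \cdot 41 = 23 \frac{1936 \cdot 12^{2}}{49} \cdot 41 = 23 \cdot \frac{1936}{49} \cdot 144 \cdot 41 = 23 \cdot \frac{278784}{49} \cdot 41 = \frac{6412032}{49} \cdot 41 = \frac{262893312}{49}$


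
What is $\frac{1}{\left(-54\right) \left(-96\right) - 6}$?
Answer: $\frac{1}{5178} \approx 0.00019312$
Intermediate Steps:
$\frac{1}{\left(-54\right) \left(-96\right) - 6} = \frac{1}{5184 - 6} = \frac{1}{5178}$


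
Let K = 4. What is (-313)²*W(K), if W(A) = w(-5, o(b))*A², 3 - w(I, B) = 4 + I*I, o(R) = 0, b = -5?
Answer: -40755104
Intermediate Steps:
w(I, B) = -1 - I² (w(I, B) = 3 - (4 + I*I) = 3 - (4 + I²) = 3 + (-4 - I²) = -1 - I²)
W(A) = -26*A² (W(A) = (-1 - 1*(-5)²)*A² = (-1 - 1*25)*A² = (-1 - 25)*A² = -26*A²)
(-313)²*W(K) = (-313)²*(-26*4²) = 97969*(-26*16) = 97969*(-416) = -40755104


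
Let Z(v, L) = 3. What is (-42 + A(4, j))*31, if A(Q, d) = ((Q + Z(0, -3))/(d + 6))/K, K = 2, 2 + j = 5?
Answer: -23219/18 ≈ -1289.9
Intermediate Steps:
j = 3 (j = -2 + 5 = 3)
A(Q, d) = (3 + Q)/(2*(6 + d)) (A(Q, d) = ((Q + 3)/(d + 6))/2 = ((3 + Q)/(6 + d))*(½) = (3 + Q)/(2*(6 + d)))
(-42 + A(4, j))*31 = (-42 + (3 + 4)/(2*(6 + 3)))*31 = (-42 + (½)*7/9)*31 = (-42 + (½)*(⅑)*7)*31 = (-42 + 7/18)*31 = -749/18*31 = -23219/18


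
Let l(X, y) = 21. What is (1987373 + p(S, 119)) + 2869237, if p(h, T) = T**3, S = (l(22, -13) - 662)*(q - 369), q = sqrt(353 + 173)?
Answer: 6541769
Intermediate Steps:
q = sqrt(526) ≈ 22.935
S = 236529 - 641*sqrt(526) (S = (21 - 662)*(sqrt(526) - 369) = -641*(-369 + sqrt(526)) = 236529 - 641*sqrt(526) ≈ 2.2183e+5)
(1987373 + p(S, 119)) + 2869237 = (1987373 + 119**3) + 2869237 = (1987373 + 1685159) + 2869237 = 3672532 + 2869237 = 6541769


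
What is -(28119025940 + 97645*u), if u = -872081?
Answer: 57035323305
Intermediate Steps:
-(28119025940 + 97645*u) = -97645/(1/(287972 - 872081)) = -97645/(1/(-584109)) = -97645/(-1/584109) = -97645*(-584109) = 57035323305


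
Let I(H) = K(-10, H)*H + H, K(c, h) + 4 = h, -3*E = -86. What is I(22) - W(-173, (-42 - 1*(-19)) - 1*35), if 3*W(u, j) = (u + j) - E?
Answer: 4541/9 ≈ 504.56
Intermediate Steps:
E = 86/3 (E = -⅓*(-86) = 86/3 ≈ 28.667)
K(c, h) = -4 + h
I(H) = H + H*(-4 + H) (I(H) = (-4 + H)*H + H = H*(-4 + H) + H = H + H*(-4 + H))
W(u, j) = -86/9 + j/3 + u/3 (W(u, j) = ((u + j) - 1*86/3)/3 = ((j + u) - 86/3)/3 = (-86/3 + j + u)/3 = -86/9 + j/3 + u/3)
I(22) - W(-173, (-42 - 1*(-19)) - 1*35) = 22*(-3 + 22) - (-86/9 + ((-42 - 1*(-19)) - 1*35)/3 + (⅓)*(-173)) = 22*19 - (-86/9 + ((-42 + 19) - 35)/3 - 173/3) = 418 - (-86/9 + (-23 - 35)/3 - 173/3) = 418 - (-86/9 + (⅓)*(-58) - 173/3) = 418 - (-86/9 - 58/3 - 173/3) = 418 - 1*(-779/9) = 418 + 779/9 = 4541/9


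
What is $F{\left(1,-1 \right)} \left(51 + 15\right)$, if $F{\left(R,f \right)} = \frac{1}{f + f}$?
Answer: $-33$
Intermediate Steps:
$F{\left(R,f \right)} = \frac{1}{2 f}$
$F{\left(1,-1 \right)} \left(51 + 15\right) = \frac{1}{2 \left(-1\right)} \left(51 + 15\right) = \frac{1}{2} \left(-1\right) 66 = \left(- \frac{1}{2}\right) 66 = -33$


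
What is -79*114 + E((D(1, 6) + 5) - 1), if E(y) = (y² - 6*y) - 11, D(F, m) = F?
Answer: -9022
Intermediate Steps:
E(y) = -11 + y² - 6*y
-79*114 + E((D(1, 6) + 5) - 1) = -79*114 + (-11 + ((1 + 5) - 1)² - 6*((1 + 5) - 1)) = -9006 + (-11 + (6 - 1)² - 6*(6 - 1)) = -9006 + (-11 + 5² - 6*5) = -9006 + (-11 + 25 - 30) = -9006 - 16 = -9022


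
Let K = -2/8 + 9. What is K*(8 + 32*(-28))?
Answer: -7770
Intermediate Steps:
K = 35/4 (K = -2*⅛ + 9 = -¼ + 9 = 35/4 ≈ 8.7500)
K*(8 + 32*(-28)) = 35*(8 + 32*(-28))/4 = 35*(8 - 896)/4 = (35/4)*(-888) = -7770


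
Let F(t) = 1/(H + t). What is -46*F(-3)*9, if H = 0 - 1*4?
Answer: 414/7 ≈ 59.143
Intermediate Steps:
H = -4 (H = 0 - 4 = -4)
F(t) = 1/(-4 + t)
-46*F(-3)*9 = -46/(-4 - 3)*9 = -46/(-7)*9 = -46*(-1/7)*9 = (46/7)*9 = 414/7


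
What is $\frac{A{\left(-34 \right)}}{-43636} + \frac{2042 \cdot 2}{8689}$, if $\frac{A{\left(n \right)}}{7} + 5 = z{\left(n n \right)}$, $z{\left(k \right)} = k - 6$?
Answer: $\frac{108567089}{379153204} \approx 0.28634$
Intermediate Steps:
$z{\left(k \right)} = -6 + k$
$A{\left(n \right)} = -77 + 7 n^{2}$ ($A{\left(n \right)} = -35 + 7 \left(-6 + n n\right) = -35 + 7 \left(-6 + n^{2}\right) = -35 + \left(-42 + 7 n^{2}\right) = -77 + 7 n^{2}$)
$\frac{A{\left(-34 \right)}}{-43636} + \frac{2042 \cdot 2}{8689} = \frac{-77 + 7 \left(-34\right)^{2}}{-43636} + \frac{2042 \cdot 2}{8689} = \left(-77 + 7 \cdot 1156\right) \left(- \frac{1}{43636}\right) + 4084 \cdot \frac{1}{8689} = \left(-77 + 8092\right) \left(- \frac{1}{43636}\right) + \frac{4084}{8689} = 8015 \left(- \frac{1}{43636}\right) + \frac{4084}{8689} = - \frac{8015}{43636} + \frac{4084}{8689} = \frac{108567089}{379153204}$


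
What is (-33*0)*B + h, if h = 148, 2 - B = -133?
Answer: 148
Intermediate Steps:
B = 135 (B = 2 - 1*(-133) = 2 + 133 = 135)
(-33*0)*B + h = -33*0*135 + 148 = 0*135 + 148 = 0 + 148 = 148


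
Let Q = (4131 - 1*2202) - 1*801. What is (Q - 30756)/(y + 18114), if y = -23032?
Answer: 14814/2459 ≈ 6.0244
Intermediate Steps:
Q = 1128 (Q = (4131 - 2202) - 801 = 1929 - 801 = 1128)
(Q - 30756)/(y + 18114) = (1128 - 30756)/(-23032 + 18114) = -29628/(-4918) = -29628*(-1/4918) = 14814/2459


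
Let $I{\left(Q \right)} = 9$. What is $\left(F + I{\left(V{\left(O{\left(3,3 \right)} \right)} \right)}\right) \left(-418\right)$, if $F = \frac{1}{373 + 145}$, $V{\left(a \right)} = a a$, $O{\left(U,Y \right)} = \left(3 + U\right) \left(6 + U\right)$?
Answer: $- \frac{974567}{259} \approx -3762.8$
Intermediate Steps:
$V{\left(a \right)} = a^{2}$
$F = \frac{1}{518} \approx 0.0019305$
$\left(F + I{\left(V{\left(O{\left(3,3 \right)} \right)} \right)}\right) \left(-418\right) = \left(\frac{1}{518} + 9\right) \left(-418\right) = \frac{4663}{518} \left(-418\right) = - \frac{974567}{259}$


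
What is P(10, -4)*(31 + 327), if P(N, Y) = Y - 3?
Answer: -2506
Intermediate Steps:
P(N, Y) = -3 + Y
P(10, -4)*(31 + 327) = (-3 - 4)*(31 + 327) = -7*358 = -2506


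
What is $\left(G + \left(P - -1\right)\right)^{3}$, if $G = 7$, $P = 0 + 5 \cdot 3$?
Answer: $12167$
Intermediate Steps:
$P = 15$ ($P = 0 + 15 = 15$)
$\left(G + \left(P - -1\right)\right)^{3} = \left(7 + \left(15 - -1\right)\right)^{3} = \left(7 + \left(15 + 1\right)\right)^{3} = \left(7 + 16\right)^{3} = 23^{3} = 12167$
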